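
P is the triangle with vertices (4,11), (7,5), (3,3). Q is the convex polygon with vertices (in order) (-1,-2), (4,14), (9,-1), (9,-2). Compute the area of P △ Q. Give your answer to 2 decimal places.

67.50

|P| = 15, |Q| = 82.5, |P∩Q| = 15.
|P △ Q| = |P| + |Q| − 2·|P∩Q| = 15 + 82.5 − 30 = 67.50.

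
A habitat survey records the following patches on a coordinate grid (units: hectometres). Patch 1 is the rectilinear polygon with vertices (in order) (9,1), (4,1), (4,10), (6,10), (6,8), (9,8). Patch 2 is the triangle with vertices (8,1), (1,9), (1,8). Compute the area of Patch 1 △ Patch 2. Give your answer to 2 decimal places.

|Patch 1| = 39, |Patch 2| = 3.5, |Patch 1∩Patch 2| = 1.1429.
|Patch 1 △ Patch 2| = |Patch 1| + |Patch 2| − 2·|Patch 1∩Patch 2| = 39 + 3.5 − 2.2857 = 40.21.

40.21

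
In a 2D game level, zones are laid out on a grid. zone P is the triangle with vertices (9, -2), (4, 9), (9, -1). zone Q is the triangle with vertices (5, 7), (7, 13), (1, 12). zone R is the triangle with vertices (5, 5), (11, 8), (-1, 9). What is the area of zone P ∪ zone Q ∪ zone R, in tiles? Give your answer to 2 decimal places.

By inclusion–exclusion:
Individual areas: |zone P| = 2.5, |zone Q| = 17, |zone R| = 21.
|zone P∩zone Q| = 0.0789.
|zone P∩zone R| = 0.2957.
|zone Q∩zone R| = 1.3292.
|zone P∩zone Q∩zone R| = 0.0747.
|zone P ∪ zone Q ∪ zone R| = 40.5 − 1.7038 + 0.0747 = 38.87.

38.87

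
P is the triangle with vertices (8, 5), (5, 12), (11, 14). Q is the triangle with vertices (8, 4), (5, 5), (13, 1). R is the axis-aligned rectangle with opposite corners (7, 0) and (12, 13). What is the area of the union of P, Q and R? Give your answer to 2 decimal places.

By inclusion–exclusion:
Individual areas: |P| = 24, |Q| = 2, |R| = 65.
|P∩Q| = 0.
|P∩R| = 17.3333.
|Q∩R| = 1.6167.
|P∩Q∩R| = 0.
|P ∪ Q ∪ R| = 91 − 18.95 + 0 = 72.05.

72.05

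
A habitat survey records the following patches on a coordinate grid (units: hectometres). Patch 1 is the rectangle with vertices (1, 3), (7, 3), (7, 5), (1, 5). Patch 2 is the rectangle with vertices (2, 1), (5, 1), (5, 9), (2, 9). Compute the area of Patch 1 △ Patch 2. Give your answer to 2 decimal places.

|Patch 1∩Patch 2|: x∈[2,5], y∈[3,5] → 3·2 = 6.
|Patch 1 △ Patch 2| = |Patch 1| + |Patch 2| − 2·|Patch 1∩Patch 2| = 12 + 24 − 12 = 24.00.

24.00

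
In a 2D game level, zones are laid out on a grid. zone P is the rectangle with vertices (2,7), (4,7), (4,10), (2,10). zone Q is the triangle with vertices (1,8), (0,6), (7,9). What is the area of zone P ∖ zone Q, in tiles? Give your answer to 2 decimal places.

|zone P| = 6, |zone P∩zone Q| = 2.0714.
|zone P ∖ zone Q| = |zone P| − |zone P∩zone Q| = 6 − 2.0714 = 3.93.

3.93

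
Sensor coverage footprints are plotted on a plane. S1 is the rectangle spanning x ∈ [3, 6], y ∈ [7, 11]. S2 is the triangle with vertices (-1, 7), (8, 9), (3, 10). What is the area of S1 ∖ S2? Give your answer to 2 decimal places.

|S1| = 12, |S1∩S2| = 4.4333.
|S1 ∖ S2| = |S1| − |S1∩S2| = 12 − 4.4333 = 7.57.

7.57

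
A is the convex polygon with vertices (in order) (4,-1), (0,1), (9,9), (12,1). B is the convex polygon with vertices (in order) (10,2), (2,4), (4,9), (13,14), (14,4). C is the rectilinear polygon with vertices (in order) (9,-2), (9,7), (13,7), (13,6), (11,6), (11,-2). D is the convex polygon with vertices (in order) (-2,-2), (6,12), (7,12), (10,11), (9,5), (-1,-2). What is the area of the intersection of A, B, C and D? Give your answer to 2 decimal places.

The intersection is the polygon with vertices (9,7), (9.333,7), (9,5).
By the shoelace formula its area is 0.33.

0.33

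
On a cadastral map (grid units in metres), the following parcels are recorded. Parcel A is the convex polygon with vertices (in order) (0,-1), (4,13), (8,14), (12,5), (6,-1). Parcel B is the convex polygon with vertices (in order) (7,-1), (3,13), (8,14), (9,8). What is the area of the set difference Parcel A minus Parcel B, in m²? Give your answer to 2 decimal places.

64.13

|Parcel A| = 110, |Parcel A∩Parcel B| = 45.871.
|Parcel A ∖ Parcel B| = |Parcel A| − |Parcel A∩Parcel B| = 110 − 45.871 = 64.13.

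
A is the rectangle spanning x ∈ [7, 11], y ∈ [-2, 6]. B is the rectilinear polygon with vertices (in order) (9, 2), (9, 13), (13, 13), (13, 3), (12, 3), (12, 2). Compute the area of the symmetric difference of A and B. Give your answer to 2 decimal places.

|A| = 32, |B| = 43, |A∩B| = 8.
|A △ B| = |A| + |B| − 2·|A∩B| = 32 + 43 − 16 = 59.00.

59.00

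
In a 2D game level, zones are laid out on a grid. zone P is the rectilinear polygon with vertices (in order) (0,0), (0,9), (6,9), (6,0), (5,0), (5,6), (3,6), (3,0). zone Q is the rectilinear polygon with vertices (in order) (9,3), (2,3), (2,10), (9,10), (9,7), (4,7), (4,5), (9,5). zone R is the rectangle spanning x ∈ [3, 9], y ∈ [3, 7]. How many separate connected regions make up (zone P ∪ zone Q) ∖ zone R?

(zone P ∪ zone Q) ∖ zone R splits into 2 disjoint pieces (area 46, area 3).

2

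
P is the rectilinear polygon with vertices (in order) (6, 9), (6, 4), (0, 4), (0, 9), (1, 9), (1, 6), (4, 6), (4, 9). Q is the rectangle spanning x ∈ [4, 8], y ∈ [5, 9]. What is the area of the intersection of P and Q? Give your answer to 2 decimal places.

The intersection is the polygon with vertices (6,5), (4,5), (4,6), (4,9), (6,9).
By the shoelace formula its area is 8.00.

8.00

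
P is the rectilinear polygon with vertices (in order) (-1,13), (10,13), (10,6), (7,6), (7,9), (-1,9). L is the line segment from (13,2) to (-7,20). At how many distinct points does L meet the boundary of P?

4

The segment meets the boundary at (0.778,13), (5.222,9), (7,7.4), (8.556,6).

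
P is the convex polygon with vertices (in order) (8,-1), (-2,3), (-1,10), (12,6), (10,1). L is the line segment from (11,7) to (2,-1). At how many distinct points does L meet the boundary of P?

The segment meets the boundary at (3.862,0.655), (10.421,6.486).

2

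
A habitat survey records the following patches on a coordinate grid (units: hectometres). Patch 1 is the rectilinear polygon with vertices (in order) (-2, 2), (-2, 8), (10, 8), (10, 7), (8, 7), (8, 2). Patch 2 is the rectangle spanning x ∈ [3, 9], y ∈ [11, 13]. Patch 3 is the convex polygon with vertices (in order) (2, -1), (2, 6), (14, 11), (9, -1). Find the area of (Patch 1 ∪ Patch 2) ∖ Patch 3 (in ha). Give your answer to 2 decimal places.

40.80

|Patch 1 ∪ Patch 2| = 74.
|(Patch 1 ∪ Patch 2) ∩ Patch 3| = 33.2.
|(Patch 1 ∪ Patch 2) ∖ Patch 3| = 74 − 33.2 = 40.80.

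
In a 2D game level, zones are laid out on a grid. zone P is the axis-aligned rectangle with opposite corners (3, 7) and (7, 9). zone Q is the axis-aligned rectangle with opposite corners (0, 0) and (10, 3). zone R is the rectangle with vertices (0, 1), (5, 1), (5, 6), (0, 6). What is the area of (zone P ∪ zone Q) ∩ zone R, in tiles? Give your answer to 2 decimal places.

10.00

The region (zone P ∪ zone Q) ∩ zone R is the polygon with vertices (5,3), (5,1), (0,1), (0,3).
By the shoelace formula its area is 10.00.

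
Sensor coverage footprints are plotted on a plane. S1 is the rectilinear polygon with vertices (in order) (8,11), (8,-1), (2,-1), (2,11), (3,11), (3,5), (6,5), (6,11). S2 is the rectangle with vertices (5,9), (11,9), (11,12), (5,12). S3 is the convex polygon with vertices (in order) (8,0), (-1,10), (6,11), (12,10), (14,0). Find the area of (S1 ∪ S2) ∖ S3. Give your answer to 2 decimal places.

34.52

|S1 ∪ S2| = 68.
|(S1 ∪ S2) ∩ S3| = 33.4841.
|(S1 ∪ S2) ∖ S3| = 68 − 33.4841 = 34.52.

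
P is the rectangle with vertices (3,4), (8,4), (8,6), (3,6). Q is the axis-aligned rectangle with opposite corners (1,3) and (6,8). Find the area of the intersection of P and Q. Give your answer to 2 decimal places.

|P∩Q|: x∈[3,6], y∈[4,6] → 3·2 = 6.

6.00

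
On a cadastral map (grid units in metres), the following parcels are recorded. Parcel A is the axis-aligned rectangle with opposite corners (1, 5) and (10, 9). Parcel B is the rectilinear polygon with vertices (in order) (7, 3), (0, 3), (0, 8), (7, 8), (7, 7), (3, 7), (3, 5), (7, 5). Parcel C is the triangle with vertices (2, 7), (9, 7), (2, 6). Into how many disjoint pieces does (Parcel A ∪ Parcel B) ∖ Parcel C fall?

(Parcel A ∪ Parcel B) ∖ Parcel C is a single connected region.

1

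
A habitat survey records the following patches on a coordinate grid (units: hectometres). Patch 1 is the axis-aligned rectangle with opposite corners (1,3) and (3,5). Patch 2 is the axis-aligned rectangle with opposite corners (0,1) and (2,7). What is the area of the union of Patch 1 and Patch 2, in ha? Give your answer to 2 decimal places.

By inclusion–exclusion:
Individual areas: |Patch 1| = 4, |Patch 2| = 12.
|Patch 1∩Patch 2|: x∈[1,2], y∈[3,5] → 1·2 = 2.
|Patch 1 ∪ Patch 2| = 16 − 2 = 14.00.

14.00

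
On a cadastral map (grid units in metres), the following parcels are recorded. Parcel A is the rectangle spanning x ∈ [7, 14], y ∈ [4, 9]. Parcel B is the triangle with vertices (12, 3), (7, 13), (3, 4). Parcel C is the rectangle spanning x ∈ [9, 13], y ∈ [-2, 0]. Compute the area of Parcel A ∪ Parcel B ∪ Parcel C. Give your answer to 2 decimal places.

69.25

By inclusion–exclusion:
Individual areas: |Parcel A| = 35, |Parcel B| = 42.5, |Parcel C| = 8.
|Parcel A∩Parcel B| = 16.25.
|Parcel A∩Parcel C| = 0 (no overlap).
|Parcel B∩Parcel C| = 0.
|Parcel A∩Parcel B∩Parcel C| = 0.
|Parcel A ∪ Parcel B ∪ Parcel C| = 85.5 − 16.25 + 0 = 69.25.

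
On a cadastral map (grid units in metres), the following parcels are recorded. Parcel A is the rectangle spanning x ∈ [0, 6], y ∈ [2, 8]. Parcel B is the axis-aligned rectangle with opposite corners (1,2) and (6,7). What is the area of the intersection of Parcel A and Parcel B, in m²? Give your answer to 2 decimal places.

|Parcel A∩Parcel B|: x∈[1,6], y∈[2,7] → 5·5 = 25.

25.00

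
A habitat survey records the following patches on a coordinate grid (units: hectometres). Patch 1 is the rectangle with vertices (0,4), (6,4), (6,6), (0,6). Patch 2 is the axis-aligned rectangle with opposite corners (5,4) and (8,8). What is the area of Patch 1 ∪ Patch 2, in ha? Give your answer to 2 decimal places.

22.00

By inclusion–exclusion:
Individual areas: |Patch 1| = 12, |Patch 2| = 12.
|Patch 1∩Patch 2|: x∈[5,6], y∈[4,6] → 1·2 = 2.
|Patch 1 ∪ Patch 2| = 24 − 2 = 22.00.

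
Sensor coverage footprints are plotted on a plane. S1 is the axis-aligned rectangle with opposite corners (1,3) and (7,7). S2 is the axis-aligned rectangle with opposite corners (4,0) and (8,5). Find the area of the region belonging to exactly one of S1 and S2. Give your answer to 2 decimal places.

|S1∩S2|: x∈[4,7], y∈[3,5] → 3·2 = 6.
|S1 △ S2| = |S1| + |S2| − 2·|S1∩S2| = 24 + 20 − 12 = 32.00.

32.00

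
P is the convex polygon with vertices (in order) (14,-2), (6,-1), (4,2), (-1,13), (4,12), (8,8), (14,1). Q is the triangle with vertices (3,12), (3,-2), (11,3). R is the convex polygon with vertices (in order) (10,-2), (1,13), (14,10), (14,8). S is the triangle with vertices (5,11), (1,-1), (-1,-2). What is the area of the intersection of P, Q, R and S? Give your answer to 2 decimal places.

0.46

The intersection is the polygon with vertices (4.697,10.091), (4,8), (3.783,8.362), (4.62,10.177).
By the shoelace formula its area is 0.46.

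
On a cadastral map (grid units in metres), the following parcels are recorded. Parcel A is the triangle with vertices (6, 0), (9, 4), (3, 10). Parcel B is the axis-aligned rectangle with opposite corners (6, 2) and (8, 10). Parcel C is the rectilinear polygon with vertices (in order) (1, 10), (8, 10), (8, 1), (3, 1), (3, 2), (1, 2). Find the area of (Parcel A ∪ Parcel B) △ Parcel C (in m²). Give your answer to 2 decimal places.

35.22

|Parcel A ∪ Parcel B| = 29.1667.
|(Parcel A ∪ Parcel B) ∩ Parcel C| = 27.475.
|(Parcel A ∪ Parcel B) △ Parcel C| = 29.1667 + 61 − 54.95 = 35.22.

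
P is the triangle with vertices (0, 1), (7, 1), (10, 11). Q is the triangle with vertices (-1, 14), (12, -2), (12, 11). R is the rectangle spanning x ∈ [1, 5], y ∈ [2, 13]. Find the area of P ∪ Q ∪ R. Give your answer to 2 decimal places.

By inclusion–exclusion:
Individual areas: |P| = 35, |Q| = 84.5, |R| = 44.
|P∩Q| = 12.726.
|P∩R| = 8.
|Q∩R| = 15.3718.
|P∩Q∩R| = 0.
|P ∪ Q ∪ R| = 163.5 − 36.0978 + 0 = 127.40.

127.40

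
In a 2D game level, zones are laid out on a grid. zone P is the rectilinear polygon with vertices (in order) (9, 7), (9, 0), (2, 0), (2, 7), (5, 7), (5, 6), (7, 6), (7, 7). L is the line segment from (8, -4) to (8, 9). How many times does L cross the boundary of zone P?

2

The segment meets the boundary at (8,7), (8,0).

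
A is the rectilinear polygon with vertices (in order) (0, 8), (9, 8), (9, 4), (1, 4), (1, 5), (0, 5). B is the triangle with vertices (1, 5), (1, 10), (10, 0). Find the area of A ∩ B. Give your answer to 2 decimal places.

The intersection is the polygon with vertices (2.8,8), (6.4,4), (2.8,4), (1,5), (1,8).
By the shoelace formula its area is 13.50.

13.50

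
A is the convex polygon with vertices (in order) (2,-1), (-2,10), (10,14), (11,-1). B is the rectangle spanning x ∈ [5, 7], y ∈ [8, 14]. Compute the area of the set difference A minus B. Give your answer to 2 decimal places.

132.17

|A| = 141.5, |A∩B| = 9.3333.
|A ∖ B| = |A| − |A∩B| = 141.5 − 9.3333 = 132.17.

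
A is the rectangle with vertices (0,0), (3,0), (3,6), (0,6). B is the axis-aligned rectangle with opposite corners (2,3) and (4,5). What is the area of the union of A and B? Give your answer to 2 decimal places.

20.00

By inclusion–exclusion:
Individual areas: |A| = 18, |B| = 4.
|A∩B|: x∈[2,3], y∈[3,5] → 1·2 = 2.
|A ∪ B| = 22 − 2 = 20.00.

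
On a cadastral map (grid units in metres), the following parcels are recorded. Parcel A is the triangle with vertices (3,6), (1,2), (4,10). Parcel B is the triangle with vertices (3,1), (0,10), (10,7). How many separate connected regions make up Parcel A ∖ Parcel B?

Parcel A ∖ Parcel B splits into 2 disjoint pieces (area 0.2941, area 0.0753).

2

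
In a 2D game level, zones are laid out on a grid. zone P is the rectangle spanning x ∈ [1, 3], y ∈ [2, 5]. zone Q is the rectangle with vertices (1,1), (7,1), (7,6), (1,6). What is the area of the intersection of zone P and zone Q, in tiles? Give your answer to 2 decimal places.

|zone P∩zone Q|: x∈[1,3], y∈[2,5] → 2·3 = 6.

6.00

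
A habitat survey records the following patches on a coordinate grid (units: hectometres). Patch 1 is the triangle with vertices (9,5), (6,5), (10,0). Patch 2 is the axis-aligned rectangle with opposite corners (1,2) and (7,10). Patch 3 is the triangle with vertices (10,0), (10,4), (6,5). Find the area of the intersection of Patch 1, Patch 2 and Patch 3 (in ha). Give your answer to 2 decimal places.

The intersection is the polygon with vertices (7,3.75), (6,5), (7,4.75).
By the shoelace formula its area is 0.50.

0.50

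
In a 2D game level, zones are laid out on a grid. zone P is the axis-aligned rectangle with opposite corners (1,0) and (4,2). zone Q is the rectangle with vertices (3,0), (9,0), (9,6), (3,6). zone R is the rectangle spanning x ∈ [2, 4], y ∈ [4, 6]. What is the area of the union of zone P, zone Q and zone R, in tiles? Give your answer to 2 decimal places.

42.00

By inclusion–exclusion:
Individual areas: |zone P| = 6, |zone Q| = 36, |zone R| = 4.
|zone P∩zone Q|: x∈[3,4], y∈[0,2] → 1·2 = 2.
|zone P∩zone R| = 0 (no overlap).
|zone Q∩zone R|: x∈[3,4], y∈[4,6] → 1·2 = 2.
|zone P∩zone Q∩zone R| = 0.
|zone P ∪ zone Q ∪ zone R| = 46 − 4 + 0 = 42.00.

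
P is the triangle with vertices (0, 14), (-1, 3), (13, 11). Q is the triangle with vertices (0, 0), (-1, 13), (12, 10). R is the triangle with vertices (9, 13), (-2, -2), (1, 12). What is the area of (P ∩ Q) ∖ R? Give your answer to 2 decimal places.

18.25

|P ∩ Q| = 56.2758.
|(P ∩ Q) ∩ R| = 38.0262.
|(P ∩ Q) ∖ R| = 56.2758 − 38.0262 = 18.25.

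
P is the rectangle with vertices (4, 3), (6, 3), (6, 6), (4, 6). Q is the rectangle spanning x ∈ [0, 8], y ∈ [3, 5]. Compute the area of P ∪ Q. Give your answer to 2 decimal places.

By inclusion–exclusion:
Individual areas: |P| = 6, |Q| = 16.
|P∩Q|: x∈[4,6], y∈[3,5] → 2·2 = 4.
|P ∪ Q| = 22 − 4 = 18.00.

18.00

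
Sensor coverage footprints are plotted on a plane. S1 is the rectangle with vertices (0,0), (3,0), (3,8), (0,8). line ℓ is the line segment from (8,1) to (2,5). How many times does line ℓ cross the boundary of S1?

1

The segment meets the boundary at (3,4.333).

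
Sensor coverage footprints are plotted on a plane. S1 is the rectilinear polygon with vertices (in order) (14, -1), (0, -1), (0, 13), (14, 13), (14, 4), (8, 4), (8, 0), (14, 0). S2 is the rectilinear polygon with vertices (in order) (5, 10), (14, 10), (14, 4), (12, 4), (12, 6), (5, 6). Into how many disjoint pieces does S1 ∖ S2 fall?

1

S1 ∖ S2 is a single connected region.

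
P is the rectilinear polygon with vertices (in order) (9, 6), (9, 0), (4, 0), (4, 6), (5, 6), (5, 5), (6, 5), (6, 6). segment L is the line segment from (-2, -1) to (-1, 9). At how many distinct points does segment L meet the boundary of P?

0

The segment lies entirely outside P and never meets its boundary.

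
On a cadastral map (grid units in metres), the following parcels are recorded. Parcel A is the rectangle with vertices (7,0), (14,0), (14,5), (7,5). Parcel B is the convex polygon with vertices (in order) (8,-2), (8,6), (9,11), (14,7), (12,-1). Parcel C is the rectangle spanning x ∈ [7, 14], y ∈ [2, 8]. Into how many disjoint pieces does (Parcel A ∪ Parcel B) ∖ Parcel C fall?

(Parcel A ∪ Parcel B) ∖ Parcel C splits into 2 disjoint pieces (area 20.125, area 6.525).

2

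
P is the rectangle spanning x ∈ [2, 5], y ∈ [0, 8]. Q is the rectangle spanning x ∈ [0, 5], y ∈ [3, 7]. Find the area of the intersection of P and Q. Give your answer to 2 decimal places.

|P∩Q|: x∈[2,5], y∈[3,7] → 3·4 = 12.

12.00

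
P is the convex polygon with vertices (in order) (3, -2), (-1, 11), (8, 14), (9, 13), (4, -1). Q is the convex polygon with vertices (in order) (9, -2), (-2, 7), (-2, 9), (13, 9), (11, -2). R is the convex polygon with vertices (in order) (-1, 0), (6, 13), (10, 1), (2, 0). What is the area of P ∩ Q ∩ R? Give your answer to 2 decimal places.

26.15

The intersection is the polygon with vertices (7.333,9), (7.448,8.655), (4.854,1.392), (1.311,4.291), (3.846,9).
By the shoelace formula its area is 26.15.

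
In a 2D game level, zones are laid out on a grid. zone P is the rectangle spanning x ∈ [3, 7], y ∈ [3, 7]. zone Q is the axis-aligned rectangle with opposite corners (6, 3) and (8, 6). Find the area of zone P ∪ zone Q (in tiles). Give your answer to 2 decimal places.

19.00

By inclusion–exclusion:
Individual areas: |zone P| = 16, |zone Q| = 6.
|zone P∩zone Q|: x∈[6,7], y∈[3,6] → 1·3 = 3.
|zone P ∪ zone Q| = 22 − 3 = 19.00.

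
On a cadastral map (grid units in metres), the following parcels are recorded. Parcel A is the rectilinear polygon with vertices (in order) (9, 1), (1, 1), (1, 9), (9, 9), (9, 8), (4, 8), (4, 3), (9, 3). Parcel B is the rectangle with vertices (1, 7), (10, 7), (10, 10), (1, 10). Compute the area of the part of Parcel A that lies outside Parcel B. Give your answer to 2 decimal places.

28.00

|Parcel A| = 39, |Parcel A∩Parcel B| = 11.
|Parcel A ∖ Parcel B| = |Parcel A| − |Parcel A∩Parcel B| = 39 − 11 = 28.00.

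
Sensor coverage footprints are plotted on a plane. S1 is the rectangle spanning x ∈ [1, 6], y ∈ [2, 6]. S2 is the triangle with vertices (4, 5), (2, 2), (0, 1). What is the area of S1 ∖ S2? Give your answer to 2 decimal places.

18.50

|S1| = 20, |S1∩S2| = 1.5.
|S1 ∖ S2| = |S1| − |S1∩S2| = 20 − 1.5 = 18.50.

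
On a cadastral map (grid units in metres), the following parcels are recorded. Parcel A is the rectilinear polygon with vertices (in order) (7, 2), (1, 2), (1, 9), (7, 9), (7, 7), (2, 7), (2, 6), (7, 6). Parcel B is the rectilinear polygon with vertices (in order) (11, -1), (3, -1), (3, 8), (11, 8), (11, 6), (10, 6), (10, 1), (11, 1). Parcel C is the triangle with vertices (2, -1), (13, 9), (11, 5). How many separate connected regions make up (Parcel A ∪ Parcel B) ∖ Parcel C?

(Parcel A ∪ Parcel B) ∖ Parcel C splits into 2 disjoint pieces (area 52.6364, area 23).

2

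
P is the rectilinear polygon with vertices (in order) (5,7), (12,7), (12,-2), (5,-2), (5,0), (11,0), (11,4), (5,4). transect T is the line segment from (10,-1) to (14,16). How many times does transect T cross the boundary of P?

3

The segment meets the boundary at (11.882,7), (11,3.25), (10.235,0).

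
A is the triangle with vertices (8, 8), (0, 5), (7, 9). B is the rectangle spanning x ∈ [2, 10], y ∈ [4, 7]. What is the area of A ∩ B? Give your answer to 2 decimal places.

1.44

The intersection is the polygon with vertices (2,5.75), (2,6.143), (3.5,7), (5.333,7).
By the shoelace formula its area is 1.44.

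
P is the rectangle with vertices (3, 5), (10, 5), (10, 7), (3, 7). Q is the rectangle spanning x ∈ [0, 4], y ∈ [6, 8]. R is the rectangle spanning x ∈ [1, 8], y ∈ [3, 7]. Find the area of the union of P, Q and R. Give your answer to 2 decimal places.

By inclusion–exclusion:
Individual areas: |P| = 14, |Q| = 8, |R| = 28.
|P∩Q|: x∈[3,4], y∈[6,7] → 1·1 = 1.
|P∩R|: x∈[3,8], y∈[5,7] → 5·2 = 10.
|Q∩R|: x∈[1,4], y∈[6,7] → 3·1 = 3.
|P∩Q∩R| = 1.
|P ∪ Q ∪ R| = 50 − 14 + 1 = 37.00.

37.00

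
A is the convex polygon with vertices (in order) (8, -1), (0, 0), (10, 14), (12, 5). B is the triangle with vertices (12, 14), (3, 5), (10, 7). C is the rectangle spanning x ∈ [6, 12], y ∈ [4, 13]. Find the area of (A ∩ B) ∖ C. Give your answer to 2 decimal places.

|A ∩ B| = 19.686.
|(A ∩ B) ∩ C| = 16.9846.
|(A ∩ B) ∖ C| = 19.686 − 16.9846 = 2.70.

2.70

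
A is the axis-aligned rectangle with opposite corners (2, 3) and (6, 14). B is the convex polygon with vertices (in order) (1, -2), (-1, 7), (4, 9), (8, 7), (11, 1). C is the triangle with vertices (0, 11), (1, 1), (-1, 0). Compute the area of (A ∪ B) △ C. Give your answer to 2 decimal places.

|A ∪ B| = 105.8.
|(A ∪ B) ∩ C| = 5.9462.
|(A ∪ B) △ C| = 105.8 + 10.5 − 11.8925 = 104.41.

104.41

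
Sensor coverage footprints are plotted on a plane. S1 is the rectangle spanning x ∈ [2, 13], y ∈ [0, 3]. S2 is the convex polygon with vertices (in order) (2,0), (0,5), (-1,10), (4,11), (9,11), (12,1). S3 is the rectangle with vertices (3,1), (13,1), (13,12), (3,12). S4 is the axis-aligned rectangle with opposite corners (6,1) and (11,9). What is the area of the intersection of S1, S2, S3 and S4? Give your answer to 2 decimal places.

The intersection is the polygon with vertices (6,1), (6,3), (11,3), (11,1).
By the shoelace formula its area is 10.00.

10.00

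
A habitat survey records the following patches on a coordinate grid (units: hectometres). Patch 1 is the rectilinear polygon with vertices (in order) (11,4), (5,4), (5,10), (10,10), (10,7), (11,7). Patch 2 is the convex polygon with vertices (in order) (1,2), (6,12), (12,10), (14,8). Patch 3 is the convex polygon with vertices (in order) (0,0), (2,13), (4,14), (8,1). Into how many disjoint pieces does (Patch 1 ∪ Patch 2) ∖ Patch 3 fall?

1

(Patch 1 ∪ Patch 2) ∖ Patch 3 is a single connected region.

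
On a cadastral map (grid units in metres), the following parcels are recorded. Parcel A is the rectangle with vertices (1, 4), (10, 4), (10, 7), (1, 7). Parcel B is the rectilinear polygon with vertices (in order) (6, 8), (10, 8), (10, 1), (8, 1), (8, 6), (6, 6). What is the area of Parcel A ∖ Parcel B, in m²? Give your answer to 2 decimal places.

|Parcel A| = 27, |Parcel A∩Parcel B| = 8.
|Parcel A ∖ Parcel B| = |Parcel A| − |Parcel A∩Parcel B| = 27 − 8 = 19.00.

19.00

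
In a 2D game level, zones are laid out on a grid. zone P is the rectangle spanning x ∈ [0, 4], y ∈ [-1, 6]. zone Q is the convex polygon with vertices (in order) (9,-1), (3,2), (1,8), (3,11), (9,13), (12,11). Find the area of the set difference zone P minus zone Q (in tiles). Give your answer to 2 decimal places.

21.08

|zone P| = 28, |zone P∩zone Q| = 6.9167.
|zone P ∖ zone Q| = |zone P| − |zone P∩zone Q| = 28 − 6.9167 = 21.08.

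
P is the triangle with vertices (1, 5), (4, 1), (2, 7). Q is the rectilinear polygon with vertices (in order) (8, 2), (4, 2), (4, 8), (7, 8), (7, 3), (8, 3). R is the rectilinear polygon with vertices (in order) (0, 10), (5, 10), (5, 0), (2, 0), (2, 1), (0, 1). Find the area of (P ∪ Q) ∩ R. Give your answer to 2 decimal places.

11.00

|P ∪ Q| = 24.
|(P ∪ Q) ∩ R| = 11.00.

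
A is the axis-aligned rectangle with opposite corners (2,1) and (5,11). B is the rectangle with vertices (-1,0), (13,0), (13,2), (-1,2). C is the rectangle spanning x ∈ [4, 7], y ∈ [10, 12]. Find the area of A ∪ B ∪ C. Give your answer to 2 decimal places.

By inclusion–exclusion:
Individual areas: |A| = 30, |B| = 28, |C| = 6.
|A∩B|: x∈[2,5], y∈[1,2] → 3·1 = 3.
|A∩C|: x∈[4,5], y∈[10,11] → 1·1 = 1.
|B∩C| = 0 (no overlap).
|A∩B∩C| = 0.
|A ∪ B ∪ C| = 64 − 4 + 0 = 60.00.

60.00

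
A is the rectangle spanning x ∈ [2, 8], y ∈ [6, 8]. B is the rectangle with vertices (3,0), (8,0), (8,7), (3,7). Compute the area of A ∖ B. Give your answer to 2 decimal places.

7.00

|A∩B|: x∈[3,8], y∈[6,7] → 5·1 = 5.
|A| = 12.
|A ∖ B| = |A| − |A∩B| = 12 − 5 = 7.00.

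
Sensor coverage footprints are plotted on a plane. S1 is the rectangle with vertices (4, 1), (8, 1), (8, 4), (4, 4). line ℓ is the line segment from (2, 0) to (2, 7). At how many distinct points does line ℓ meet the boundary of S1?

The segment lies entirely outside S1 and never meets its boundary.

0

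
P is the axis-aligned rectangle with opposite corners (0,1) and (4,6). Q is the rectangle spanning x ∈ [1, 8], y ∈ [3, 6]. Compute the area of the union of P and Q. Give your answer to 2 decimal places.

32.00

By inclusion–exclusion:
Individual areas: |P| = 20, |Q| = 21.
|P∩Q|: x∈[1,4], y∈[3,6] → 3·3 = 9.
|P ∪ Q| = 41 − 9 = 32.00.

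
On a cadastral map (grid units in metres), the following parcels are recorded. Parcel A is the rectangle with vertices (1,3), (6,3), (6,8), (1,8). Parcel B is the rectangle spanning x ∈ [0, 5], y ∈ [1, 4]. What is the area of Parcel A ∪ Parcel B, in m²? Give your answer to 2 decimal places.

36.00

By inclusion–exclusion:
Individual areas: |Parcel A| = 25, |Parcel B| = 15.
|Parcel A∩Parcel B|: x∈[1,5], y∈[3,4] → 4·1 = 4.
|Parcel A ∪ Parcel B| = 40 − 4 = 36.00.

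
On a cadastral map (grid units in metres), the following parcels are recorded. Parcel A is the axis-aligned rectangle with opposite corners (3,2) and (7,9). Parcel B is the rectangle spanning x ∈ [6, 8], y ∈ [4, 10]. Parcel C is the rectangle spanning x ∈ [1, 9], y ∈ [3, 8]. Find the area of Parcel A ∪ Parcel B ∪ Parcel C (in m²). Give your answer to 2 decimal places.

By inclusion–exclusion:
Individual areas: |Parcel A| = 28, |Parcel B| = 12, |Parcel C| = 40.
|Parcel A∩Parcel B|: x∈[6,7], y∈[4,9] → 1·5 = 5.
|Parcel A∩Parcel C|: x∈[3,7], y∈[3,8] → 4·5 = 20.
|Parcel B∩Parcel C|: x∈[6,8], y∈[4,8] → 2·4 = 8.
|Parcel A∩Parcel B∩Parcel C| = 4.
|Parcel A ∪ Parcel B ∪ Parcel C| = 80 − 33 + 4 = 51.00.

51.00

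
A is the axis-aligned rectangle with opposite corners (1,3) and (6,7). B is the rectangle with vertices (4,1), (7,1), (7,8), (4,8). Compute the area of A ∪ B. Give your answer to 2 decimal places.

By inclusion–exclusion:
Individual areas: |A| = 20, |B| = 21.
|A∩B|: x∈[4,6], y∈[3,7] → 2·4 = 8.
|A ∪ B| = 41 − 8 = 33.00.

33.00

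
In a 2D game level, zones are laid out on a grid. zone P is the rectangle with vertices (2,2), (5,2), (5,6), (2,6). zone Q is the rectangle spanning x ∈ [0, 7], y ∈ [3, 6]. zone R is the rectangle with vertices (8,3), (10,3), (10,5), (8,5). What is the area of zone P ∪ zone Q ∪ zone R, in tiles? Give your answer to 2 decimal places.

28.00

By inclusion–exclusion:
Individual areas: |zone P| = 12, |zone Q| = 21, |zone R| = 4.
|zone P∩zone Q|: x∈[2,5], y∈[3,6] → 3·3 = 9.
|zone P∩zone R| = 0 (no overlap).
|zone Q∩zone R| = 0 (no overlap).
|zone P∩zone Q∩zone R| = 0.
|zone P ∪ zone Q ∪ zone R| = 37 − 9 + 0 = 28.00.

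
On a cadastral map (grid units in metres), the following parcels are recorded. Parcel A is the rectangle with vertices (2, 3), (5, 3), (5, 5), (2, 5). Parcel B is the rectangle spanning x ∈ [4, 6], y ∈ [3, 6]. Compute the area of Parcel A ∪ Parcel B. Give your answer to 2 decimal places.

10.00

By inclusion–exclusion:
Individual areas: |Parcel A| = 6, |Parcel B| = 6.
|Parcel A∩Parcel B|: x∈[4,5], y∈[3,5] → 1·2 = 2.
|Parcel A ∪ Parcel B| = 12 − 2 = 10.00.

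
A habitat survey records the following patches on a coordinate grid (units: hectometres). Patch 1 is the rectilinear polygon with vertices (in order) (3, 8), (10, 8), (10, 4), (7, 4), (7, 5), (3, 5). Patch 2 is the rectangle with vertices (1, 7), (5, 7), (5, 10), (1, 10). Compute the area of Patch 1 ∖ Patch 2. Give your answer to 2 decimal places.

22.00

|Patch 1| = 24, |Patch 1∩Patch 2| = 2.
|Patch 1 ∖ Patch 2| = |Patch 1| − |Patch 1∩Patch 2| = 24 − 2 = 22.00.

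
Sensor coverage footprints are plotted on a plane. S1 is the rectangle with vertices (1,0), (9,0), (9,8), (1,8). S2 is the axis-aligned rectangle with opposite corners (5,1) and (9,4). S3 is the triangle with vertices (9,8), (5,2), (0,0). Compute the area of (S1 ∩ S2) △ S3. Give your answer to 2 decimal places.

20.33

|S1 ∩ S2| = 12.
|(S1 ∩ S2) ∩ S3| = 1.3333.
|(S1 ∩ S2) △ S3| = 12 + 11 − 2.6667 = 20.33.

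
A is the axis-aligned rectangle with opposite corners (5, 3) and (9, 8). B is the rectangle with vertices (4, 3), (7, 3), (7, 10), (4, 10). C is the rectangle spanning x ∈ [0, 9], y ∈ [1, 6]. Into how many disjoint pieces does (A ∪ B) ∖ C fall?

(A ∪ B) ∖ C is a single connected region.

1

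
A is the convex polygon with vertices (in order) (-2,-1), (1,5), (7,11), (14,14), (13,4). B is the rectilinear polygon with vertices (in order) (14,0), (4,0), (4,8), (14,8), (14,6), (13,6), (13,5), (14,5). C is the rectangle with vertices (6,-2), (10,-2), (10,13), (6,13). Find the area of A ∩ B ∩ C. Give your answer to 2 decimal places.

The intersection is the polygon with vertices (6,1.667), (6,8), (10,8), (10,3).
By the shoelace formula its area is 22.67.

22.67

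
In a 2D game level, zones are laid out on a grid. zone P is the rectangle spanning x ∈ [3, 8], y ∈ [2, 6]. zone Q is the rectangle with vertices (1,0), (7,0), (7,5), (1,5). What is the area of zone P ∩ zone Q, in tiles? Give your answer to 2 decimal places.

|zone P∩zone Q|: x∈[3,7], y∈[2,5] → 4·3 = 12.

12.00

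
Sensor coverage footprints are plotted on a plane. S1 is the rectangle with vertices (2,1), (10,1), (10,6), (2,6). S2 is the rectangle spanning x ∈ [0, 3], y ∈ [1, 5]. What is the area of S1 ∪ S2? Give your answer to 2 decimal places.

48.00

By inclusion–exclusion:
Individual areas: |S1| = 40, |S2| = 12.
|S1∩S2|: x∈[2,3], y∈[1,5] → 1·4 = 4.
|S1 ∪ S2| = 52 − 4 = 48.00.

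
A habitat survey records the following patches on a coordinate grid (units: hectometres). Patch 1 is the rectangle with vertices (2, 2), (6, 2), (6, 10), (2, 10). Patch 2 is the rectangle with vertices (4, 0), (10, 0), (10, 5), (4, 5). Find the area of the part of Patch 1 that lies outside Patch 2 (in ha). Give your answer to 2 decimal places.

|Patch 1∩Patch 2|: x∈[4,6], y∈[2,5] → 2·3 = 6.
|Patch 1| = 32.
|Patch 1 ∖ Patch 2| = |Patch 1| − |Patch 1∩Patch 2| = 32 − 6 = 26.00.

26.00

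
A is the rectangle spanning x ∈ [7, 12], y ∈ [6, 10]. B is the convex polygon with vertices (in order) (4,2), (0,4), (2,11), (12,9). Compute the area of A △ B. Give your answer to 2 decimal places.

54.29

|A| = 20, |B| = 59, |A∩B| = 12.3571.
|A △ B| = |A| + |B| − 2·|A∩B| = 20 + 59 − 24.7143 = 54.29.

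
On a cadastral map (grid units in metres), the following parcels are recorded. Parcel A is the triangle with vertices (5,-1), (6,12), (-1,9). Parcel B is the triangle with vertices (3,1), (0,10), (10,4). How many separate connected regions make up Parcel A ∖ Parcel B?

3

Parcel A ∖ Parcel B splits into 3 disjoint pieces (area 2.2727, area 14.0915, area 3.6667).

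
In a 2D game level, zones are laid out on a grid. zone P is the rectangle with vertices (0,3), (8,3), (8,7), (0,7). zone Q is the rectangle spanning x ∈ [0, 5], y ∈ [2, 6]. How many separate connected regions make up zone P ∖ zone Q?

zone P ∖ zone Q is a single connected region.

1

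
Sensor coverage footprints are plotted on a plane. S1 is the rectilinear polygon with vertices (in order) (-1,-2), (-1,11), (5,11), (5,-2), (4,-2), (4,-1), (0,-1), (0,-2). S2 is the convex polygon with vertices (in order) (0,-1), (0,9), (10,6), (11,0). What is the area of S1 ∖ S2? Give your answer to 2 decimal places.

28.89

|S1| = 74, |S1∩S2| = 45.1136.
|S1 ∖ S2| = |S1| − |S1∩S2| = 74 − 45.1136 = 28.89.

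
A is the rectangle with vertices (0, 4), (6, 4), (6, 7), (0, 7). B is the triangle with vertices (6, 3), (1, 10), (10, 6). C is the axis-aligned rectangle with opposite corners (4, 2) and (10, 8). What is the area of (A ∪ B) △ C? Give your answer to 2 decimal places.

|A ∪ B| = 34.1429.
|(A ∪ B) ∩ C| = 17.8571.
|(A ∪ B) △ C| = 34.1429 + 36 − 35.7143 = 34.43.

34.43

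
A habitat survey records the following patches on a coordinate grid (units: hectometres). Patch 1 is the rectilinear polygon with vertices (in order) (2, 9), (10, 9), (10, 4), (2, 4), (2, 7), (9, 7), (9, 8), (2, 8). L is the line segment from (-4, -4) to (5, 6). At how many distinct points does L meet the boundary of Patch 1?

1

The segment meets the boundary at (3.2,4).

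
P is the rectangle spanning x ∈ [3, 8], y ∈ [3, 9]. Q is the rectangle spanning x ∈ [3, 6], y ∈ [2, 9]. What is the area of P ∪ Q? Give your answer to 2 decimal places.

33.00

By inclusion–exclusion:
Individual areas: |P| = 30, |Q| = 21.
|P∩Q|: x∈[3,6], y∈[3,9] → 3·6 = 18.
|P ∪ Q| = 51 − 18 = 33.00.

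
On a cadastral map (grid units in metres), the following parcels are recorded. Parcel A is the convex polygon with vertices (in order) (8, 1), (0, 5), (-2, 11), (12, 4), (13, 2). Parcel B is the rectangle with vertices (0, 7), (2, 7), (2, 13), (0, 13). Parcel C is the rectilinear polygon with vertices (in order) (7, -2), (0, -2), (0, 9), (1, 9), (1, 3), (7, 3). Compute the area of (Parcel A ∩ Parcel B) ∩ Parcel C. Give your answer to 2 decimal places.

2.00

The region (Parcel A ∩ Parcel B) ∩ Parcel C is the polygon with vertices (0,7), (0,9), (1,9), (1,7).
By the shoelace formula its area is 2.00.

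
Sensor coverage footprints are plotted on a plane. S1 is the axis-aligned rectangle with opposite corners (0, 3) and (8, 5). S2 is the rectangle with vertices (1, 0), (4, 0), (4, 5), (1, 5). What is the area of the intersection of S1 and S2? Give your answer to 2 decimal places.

6.00

|S1∩S2|: x∈[1,4], y∈[3,5] → 3·2 = 6.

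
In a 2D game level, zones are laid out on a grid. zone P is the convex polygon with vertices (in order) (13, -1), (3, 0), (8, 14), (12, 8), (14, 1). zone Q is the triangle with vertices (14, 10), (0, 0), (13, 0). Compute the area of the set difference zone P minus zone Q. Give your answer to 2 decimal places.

|zone P| = 93, |zone P∩zone Q| = 54.0398.
|zone P ∖ zone Q| = |zone P| − |zone P∩zone Q| = 93 − 54.0398 = 38.96.

38.96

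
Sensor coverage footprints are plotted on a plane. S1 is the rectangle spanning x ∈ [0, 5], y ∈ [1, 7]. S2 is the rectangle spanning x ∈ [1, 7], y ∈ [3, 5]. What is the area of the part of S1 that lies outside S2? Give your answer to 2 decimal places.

22.00

|S1∩S2|: x∈[1,5], y∈[3,5] → 4·2 = 8.
|S1| = 30.
|S1 ∖ S2| = |S1| − |S1∩S2| = 30 − 8 = 22.00.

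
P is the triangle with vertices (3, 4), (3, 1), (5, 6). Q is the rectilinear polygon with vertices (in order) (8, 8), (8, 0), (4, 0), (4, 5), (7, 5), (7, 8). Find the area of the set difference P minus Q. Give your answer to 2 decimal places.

2.55

|P| = 3, |P∩Q| = 0.45.
|P ∖ Q| = |P| − |P∩Q| = 3 − 0.45 = 2.55.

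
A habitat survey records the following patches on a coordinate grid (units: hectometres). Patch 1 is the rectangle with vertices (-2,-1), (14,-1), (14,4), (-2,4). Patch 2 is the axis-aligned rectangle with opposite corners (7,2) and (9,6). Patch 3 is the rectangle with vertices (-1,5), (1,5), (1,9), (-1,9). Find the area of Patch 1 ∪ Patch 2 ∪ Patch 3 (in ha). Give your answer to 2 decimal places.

By inclusion–exclusion:
Individual areas: |Patch 1| = 80, |Patch 2| = 8, |Patch 3| = 8.
|Patch 1∩Patch 2|: x∈[7,9], y∈[2,4] → 2·2 = 4.
|Patch 1∩Patch 3| = 0 (no overlap).
|Patch 2∩Patch 3| = 0 (no overlap).
|Patch 1∩Patch 2∩Patch 3| = 0.
|Patch 1 ∪ Patch 2 ∪ Patch 3| = 96 − 4 + 0 = 92.00.

92.00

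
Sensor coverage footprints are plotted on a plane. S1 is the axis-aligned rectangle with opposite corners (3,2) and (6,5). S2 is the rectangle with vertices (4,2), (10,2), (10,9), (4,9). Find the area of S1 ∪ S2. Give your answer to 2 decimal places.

By inclusion–exclusion:
Individual areas: |S1| = 9, |S2| = 42.
|S1∩S2|: x∈[4,6], y∈[2,5] → 2·3 = 6.
|S1 ∪ S2| = 51 − 6 = 45.00.

45.00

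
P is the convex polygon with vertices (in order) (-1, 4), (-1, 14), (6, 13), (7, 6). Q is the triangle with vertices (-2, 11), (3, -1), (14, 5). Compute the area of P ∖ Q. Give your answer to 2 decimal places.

35.19

|P| = 64, |P∩Q| = 28.8083.
|P ∖ Q| = |P| − |P∩Q| = 64 − 28.8083 = 35.19.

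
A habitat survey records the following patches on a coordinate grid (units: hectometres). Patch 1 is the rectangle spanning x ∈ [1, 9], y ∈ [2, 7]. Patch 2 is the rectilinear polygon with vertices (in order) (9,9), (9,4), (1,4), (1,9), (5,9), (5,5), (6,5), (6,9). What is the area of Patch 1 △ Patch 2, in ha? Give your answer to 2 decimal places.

32.00

|Patch 1| = 40, |Patch 2| = 36, |Patch 1∩Patch 2| = 22.
|Patch 1 △ Patch 2| = |Patch 1| + |Patch 2| − 2·|Patch 1∩Patch 2| = 40 + 36 − 44 = 32.00.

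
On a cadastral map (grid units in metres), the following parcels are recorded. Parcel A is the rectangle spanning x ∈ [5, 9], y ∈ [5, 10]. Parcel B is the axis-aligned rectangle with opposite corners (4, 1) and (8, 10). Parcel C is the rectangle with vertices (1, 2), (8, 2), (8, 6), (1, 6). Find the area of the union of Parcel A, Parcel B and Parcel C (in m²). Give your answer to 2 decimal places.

By inclusion–exclusion:
Individual areas: |Parcel A| = 20, |Parcel B| = 36, |Parcel C| = 28.
|Parcel A∩Parcel B|: x∈[5,8], y∈[5,10] → 3·5 = 15.
|Parcel A∩Parcel C|: x∈[5,8], y∈[5,6] → 3·1 = 3.
|Parcel B∩Parcel C|: x∈[4,8], y∈[2,6] → 4·4 = 16.
|Parcel A∩Parcel B∩Parcel C| = 3.
|Parcel A ∪ Parcel B ∪ Parcel C| = 84 − 34 + 3 = 53.00.

53.00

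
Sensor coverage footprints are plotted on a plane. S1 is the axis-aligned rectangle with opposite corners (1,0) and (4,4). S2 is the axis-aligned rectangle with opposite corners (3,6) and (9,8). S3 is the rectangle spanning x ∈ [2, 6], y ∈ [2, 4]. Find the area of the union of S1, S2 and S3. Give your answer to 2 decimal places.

By inclusion–exclusion:
Individual areas: |S1| = 12, |S2| = 12, |S3| = 8.
|S1∩S2| = 0 (no overlap).
|S1∩S3|: x∈[2,4], y∈[2,4] → 2·2 = 4.
|S2∩S3| = 0 (no overlap).
|S1∩S2∩S3| = 0.
|S1 ∪ S2 ∪ S3| = 32 − 4 + 0 = 28.00.

28.00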